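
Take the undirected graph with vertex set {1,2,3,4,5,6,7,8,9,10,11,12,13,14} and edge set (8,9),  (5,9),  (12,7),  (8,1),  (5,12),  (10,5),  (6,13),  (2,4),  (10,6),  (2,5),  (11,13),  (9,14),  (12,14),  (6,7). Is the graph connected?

Component: {3}
Component: {1, 2, 4, 5, 6, 7, 8, 9, 10, 11, 12, 13, 14}
No edge joins these 2 groups, so the graph is disconnected.

No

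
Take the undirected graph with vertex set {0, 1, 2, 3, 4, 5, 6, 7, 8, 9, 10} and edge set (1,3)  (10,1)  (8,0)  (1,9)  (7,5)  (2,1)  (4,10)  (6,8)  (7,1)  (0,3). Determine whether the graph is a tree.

The graph has 11 vertices and 10 edges.
Connected and |E| = |V| - 1, which characterizes a tree.

Yes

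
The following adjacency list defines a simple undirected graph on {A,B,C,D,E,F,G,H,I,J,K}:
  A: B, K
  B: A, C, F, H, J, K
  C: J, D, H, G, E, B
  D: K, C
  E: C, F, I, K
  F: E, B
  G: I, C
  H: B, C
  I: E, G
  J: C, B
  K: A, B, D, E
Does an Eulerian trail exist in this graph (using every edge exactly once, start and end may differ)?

Degrees: A:2, B:6, C:6, D:2, E:4, F:2, G:2, H:2, I:2, J:2, K:4
Odd-degree vertices: none (0 total).
The non-isolated vertices are connected and exactly 0 have odd degree, so an Eulerian trail exists.

Yes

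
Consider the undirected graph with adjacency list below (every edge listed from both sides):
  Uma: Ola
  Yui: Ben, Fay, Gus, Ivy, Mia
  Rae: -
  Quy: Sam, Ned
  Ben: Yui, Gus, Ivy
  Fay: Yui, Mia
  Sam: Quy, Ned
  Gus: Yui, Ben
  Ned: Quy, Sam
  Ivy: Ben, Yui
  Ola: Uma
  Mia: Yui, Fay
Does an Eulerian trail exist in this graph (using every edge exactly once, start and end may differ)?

Degrees: Uma:1, Yui:5, Rae:0, Quy:2, Ben:3, Fay:2, Sam:2, Gus:2, Ned:2, Ivy:2, Ola:1, Mia:2
Odd-degree vertices: Uma, Yui, Ben, Ola (4 total).
With 4 odd-degree vertices (more than two), no single trail can use every edge.

No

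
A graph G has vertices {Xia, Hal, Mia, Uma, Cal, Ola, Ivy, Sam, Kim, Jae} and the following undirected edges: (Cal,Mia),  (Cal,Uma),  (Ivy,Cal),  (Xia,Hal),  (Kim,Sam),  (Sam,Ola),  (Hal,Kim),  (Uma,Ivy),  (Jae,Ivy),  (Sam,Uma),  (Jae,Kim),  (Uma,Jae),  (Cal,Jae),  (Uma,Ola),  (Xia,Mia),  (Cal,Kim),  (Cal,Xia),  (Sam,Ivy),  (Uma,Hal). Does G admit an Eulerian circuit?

Degrees: Xia:3, Hal:3, Mia:2, Uma:6, Cal:6, Ola:2, Ivy:4, Sam:4, Kim:4, Jae:4
Vertices with odd degree: Xia, Hal. An Eulerian circuit requires all degrees even.

No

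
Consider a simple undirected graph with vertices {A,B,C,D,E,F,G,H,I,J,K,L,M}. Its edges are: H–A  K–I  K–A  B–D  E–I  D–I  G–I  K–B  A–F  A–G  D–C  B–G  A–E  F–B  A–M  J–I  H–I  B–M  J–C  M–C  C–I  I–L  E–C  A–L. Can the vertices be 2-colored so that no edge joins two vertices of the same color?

No

C-I-D-C is an odd cycle (length 3), and a bipartite graph can contain only even cycles.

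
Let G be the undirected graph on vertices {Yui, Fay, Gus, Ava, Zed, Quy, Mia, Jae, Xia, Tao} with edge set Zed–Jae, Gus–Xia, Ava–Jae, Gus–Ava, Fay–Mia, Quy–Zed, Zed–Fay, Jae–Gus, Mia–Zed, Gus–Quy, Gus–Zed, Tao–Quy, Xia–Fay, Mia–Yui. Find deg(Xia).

2

Neighbors of Xia: Fay, Gus.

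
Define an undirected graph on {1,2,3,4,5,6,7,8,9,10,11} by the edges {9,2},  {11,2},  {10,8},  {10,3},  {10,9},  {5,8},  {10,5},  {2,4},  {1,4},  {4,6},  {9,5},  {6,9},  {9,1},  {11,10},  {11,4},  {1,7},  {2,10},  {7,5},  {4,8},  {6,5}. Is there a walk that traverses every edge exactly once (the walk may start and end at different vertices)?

Degrees: 1:3, 2:4, 3:1, 4:5, 5:5, 6:3, 7:2, 8:3, 9:5, 10:6, 11:3
Odd-degree vertices: 1, 3, 4, 5, 6, 8, 9, 11 (8 total).
With 8 odd-degree vertices (more than two), no single trail can use every edge.

No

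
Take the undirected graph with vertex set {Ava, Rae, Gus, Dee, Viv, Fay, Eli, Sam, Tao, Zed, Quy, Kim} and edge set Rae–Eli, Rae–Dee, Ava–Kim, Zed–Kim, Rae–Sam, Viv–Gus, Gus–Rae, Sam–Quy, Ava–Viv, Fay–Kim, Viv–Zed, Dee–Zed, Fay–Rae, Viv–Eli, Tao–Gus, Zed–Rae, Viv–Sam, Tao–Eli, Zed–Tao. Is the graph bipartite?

No

The cycle Zed-Dee-Rae-Zed has length 3, which is odd, so the graph is not bipartite.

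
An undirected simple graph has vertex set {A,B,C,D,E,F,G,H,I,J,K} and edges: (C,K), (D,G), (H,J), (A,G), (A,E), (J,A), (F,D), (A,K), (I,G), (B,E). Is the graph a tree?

Yes

The graph has 11 vertices and 10 edges.
It is connected with exactly 10 edges, hence acyclic — it is a tree.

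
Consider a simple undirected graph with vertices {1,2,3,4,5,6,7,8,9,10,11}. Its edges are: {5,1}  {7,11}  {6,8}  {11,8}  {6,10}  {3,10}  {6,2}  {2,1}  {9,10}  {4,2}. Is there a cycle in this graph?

No

|V| = 11, |E| = 10, number of components = 1.
Since 10 = 11 - 1, the graph is a forest and contains no cycle.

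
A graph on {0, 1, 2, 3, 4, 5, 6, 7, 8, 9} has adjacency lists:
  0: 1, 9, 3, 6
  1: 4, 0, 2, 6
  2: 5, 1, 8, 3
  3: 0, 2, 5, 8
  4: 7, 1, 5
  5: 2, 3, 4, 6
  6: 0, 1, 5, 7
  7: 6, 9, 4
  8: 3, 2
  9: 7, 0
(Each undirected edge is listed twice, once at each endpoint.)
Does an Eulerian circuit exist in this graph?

No

Degrees: 0:4, 1:4, 2:4, 3:4, 4:3, 5:4, 6:4, 7:3, 8:2, 9:2
Vertices with odd degree: 4, 7. An Eulerian circuit requires all degrees even.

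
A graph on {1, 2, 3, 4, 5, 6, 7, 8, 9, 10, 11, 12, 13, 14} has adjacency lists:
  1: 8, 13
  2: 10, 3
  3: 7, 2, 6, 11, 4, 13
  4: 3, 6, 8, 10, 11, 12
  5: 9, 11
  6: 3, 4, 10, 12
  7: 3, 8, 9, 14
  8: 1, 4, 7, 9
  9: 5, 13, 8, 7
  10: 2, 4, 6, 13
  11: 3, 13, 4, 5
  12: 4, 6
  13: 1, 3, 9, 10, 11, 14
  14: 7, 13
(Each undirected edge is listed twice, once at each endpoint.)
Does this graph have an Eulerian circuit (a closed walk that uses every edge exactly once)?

Yes

Degrees: 1:2, 2:2, 3:6, 4:6, 5:2, 6:4, 7:4, 8:4, 9:4, 10:4, 11:4, 12:2, 13:6, 14:2
Every vertex has even degree and the edges form a single connected piece, so an Eulerian circuit exists.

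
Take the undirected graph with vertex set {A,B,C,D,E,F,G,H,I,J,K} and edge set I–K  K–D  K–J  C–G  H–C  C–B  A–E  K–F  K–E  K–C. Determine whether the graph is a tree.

The graph has 11 vertices and 10 edges.
Connected and |E| = |V| - 1, which characterizes a tree.

Yes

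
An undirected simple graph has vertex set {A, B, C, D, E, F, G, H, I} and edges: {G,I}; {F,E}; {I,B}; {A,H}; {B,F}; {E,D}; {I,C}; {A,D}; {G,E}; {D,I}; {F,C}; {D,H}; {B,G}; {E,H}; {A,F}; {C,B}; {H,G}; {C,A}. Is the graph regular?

Yes

Degrees: A:4, B:4, C:4, D:4, E:4, F:4, G:4, H:4, I:4
Every vertex has degree 4, so the graph is 4-regular.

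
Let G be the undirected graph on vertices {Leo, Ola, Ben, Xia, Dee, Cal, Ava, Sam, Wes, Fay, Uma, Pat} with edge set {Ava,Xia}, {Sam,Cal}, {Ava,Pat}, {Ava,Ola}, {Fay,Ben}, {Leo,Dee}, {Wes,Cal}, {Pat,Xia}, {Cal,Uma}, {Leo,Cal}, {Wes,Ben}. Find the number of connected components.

2

Component: {Ola, Xia, Ava, Pat}
Component: {Leo, Ben, Dee, Cal, Sam, Wes, Fay, Uma}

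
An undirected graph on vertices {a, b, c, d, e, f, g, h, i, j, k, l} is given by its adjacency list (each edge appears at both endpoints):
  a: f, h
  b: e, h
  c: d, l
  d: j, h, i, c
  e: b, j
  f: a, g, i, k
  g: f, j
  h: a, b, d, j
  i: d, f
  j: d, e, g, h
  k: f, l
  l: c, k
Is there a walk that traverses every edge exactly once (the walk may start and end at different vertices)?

Degrees: a:2, b:2, c:2, d:4, e:2, f:4, g:2, h:4, i:2, j:4, k:2, l:2
Odd-degree vertices: none (0 total).
With 0 odd-degree vertices and all edges in one connected piece, an Eulerian trail exists.

Yes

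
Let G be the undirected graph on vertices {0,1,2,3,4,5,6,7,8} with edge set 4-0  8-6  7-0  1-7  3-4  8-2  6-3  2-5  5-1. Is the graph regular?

Yes

Degrees: 0:2, 1:2, 2:2, 3:2, 4:2, 5:2, 6:2, 7:2, 8:2
All degrees equal 2; the graph is regular.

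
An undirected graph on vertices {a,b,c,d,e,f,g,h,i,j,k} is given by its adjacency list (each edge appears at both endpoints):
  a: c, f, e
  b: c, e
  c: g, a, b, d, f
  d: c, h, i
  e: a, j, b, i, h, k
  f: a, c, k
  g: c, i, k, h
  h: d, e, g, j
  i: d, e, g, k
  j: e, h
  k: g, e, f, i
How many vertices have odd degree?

4

Degrees: a:3, b:2, c:5, d:3, e:6, f:3, g:4, h:4, i:4, j:2, k:4
Odd-degree vertices: a, c, d, f.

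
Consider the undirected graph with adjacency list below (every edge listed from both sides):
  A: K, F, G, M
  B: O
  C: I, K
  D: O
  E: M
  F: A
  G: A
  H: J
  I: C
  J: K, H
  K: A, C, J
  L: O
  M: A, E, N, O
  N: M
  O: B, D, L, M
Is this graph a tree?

Yes

|V| = 15, |E| = 14.
Connected and |E| = |V| - 1, which characterizes a tree.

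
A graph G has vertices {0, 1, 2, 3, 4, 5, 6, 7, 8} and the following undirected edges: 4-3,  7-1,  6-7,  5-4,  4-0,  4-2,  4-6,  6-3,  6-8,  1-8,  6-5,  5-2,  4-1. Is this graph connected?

Yes

Starting from 0 and exploring outward reaches every vertex (0, 4, 1, 5, 3, 6, 2, 7, 8); the graph is connected.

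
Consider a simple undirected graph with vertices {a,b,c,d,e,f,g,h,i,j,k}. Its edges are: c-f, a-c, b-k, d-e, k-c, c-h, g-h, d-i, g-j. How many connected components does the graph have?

2

Component: {d, e, i}
Component: {a, b, c, f, g, h, j, k}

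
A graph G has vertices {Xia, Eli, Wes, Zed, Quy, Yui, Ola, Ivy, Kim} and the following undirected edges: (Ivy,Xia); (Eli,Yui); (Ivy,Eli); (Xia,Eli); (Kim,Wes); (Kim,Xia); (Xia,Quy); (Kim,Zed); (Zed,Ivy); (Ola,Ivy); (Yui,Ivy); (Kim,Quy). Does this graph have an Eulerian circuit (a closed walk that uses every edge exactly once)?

Degrees: Xia:4, Eli:3, Wes:1, Zed:2, Quy:2, Yui:2, Ola:1, Ivy:5, Kim:4
Vertices with odd degree: Eli, Wes, Ola, Ivy. An Eulerian circuit requires all degrees even.

No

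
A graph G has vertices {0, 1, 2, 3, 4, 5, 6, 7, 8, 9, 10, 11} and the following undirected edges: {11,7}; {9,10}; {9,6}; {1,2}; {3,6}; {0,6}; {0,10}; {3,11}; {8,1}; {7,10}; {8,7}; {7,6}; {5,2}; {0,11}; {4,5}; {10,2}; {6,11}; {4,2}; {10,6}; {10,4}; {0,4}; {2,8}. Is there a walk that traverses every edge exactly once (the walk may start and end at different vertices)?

Yes

Degrees: 0:4, 1:2, 2:5, 3:2, 4:4, 5:2, 6:6, 7:4, 8:3, 9:2, 10:6, 11:4
Odd-degree vertices: 2, 8 (2 total).
With 2 odd-degree vertices and all edges in one connected piece, an Eulerian trail exists (from 2 to 8).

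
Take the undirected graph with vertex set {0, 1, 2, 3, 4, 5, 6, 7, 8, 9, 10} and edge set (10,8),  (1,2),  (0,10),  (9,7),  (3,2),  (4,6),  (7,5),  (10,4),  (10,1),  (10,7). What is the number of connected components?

Component: {0, 1, 2, 3, 4, 5, 6, 7, 8, 9, 10}

1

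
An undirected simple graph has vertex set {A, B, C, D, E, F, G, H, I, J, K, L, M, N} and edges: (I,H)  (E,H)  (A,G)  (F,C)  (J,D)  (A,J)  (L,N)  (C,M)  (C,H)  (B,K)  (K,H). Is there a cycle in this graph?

No

The graph has 14 vertices, 11 edges, and 3 connected components.
Since 11 = 14 - 3, the graph is a forest and contains no cycle.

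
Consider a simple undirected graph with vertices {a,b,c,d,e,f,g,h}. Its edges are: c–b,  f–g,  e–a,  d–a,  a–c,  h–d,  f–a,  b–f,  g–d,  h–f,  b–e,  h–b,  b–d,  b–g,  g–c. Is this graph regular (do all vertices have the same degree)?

No

Degrees: a:4, b:6, c:3, d:4, e:2, f:4, g:4, h:3
Degrees are not all equal (e.g. deg(e)=2 but deg(b)=6); not regular.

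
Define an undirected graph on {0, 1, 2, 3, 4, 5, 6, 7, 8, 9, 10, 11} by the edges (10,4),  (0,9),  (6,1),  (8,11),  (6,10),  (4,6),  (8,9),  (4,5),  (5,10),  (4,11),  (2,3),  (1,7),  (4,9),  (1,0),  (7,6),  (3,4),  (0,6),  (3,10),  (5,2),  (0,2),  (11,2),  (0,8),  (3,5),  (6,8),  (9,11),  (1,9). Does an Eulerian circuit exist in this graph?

Degrees: 0:5, 1:4, 2:4, 3:4, 4:6, 5:4, 6:6, 7:2, 8:4, 9:5, 10:4, 11:4
0, 9 have odd degree; an Eulerian circuit needs every degree to be even, so none exists.

No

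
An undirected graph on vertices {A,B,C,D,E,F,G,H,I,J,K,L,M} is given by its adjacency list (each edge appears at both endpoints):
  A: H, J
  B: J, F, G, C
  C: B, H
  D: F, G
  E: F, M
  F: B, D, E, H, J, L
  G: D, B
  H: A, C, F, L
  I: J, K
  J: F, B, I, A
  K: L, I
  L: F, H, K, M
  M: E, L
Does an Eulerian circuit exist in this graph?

Yes

Degrees: A:2, B:4, C:2, D:2, E:2, F:6, G:2, H:4, I:2, J:4, K:2, L:4, M:2
Every vertex has even degree and the edges form a single connected piece, so an Eulerian circuit exists.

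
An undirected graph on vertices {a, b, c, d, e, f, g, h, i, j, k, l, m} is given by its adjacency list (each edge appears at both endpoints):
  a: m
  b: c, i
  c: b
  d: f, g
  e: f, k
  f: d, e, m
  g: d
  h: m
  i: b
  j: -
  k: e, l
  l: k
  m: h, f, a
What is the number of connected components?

Component: {j}
Component: {b, c, i}
Component: {a, d, e, f, g, h, k, l, m}

3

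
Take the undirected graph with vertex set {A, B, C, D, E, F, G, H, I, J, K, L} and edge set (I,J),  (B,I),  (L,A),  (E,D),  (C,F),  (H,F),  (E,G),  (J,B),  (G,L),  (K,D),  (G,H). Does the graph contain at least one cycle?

Yes

|V| = 12, |E| = 11, number of components = 2.
One cycle is B-I-J-B.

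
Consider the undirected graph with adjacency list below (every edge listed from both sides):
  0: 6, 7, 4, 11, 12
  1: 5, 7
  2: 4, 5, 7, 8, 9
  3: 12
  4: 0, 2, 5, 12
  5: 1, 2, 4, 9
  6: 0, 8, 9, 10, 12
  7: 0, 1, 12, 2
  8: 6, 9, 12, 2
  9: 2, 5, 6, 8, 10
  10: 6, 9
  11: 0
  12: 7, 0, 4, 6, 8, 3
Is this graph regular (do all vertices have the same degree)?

No

Degrees: 0:5, 1:2, 2:5, 3:1, 4:4, 5:4, 6:5, 7:4, 8:4, 9:5, 10:2, 11:1, 12:6
Degrees are not all equal (e.g. deg(3)=1 but deg(12)=6); not regular.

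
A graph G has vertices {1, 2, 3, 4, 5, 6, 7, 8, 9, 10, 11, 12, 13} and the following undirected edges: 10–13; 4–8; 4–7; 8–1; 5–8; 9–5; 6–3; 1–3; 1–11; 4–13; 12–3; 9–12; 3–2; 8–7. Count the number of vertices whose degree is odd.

Degrees: 1:3, 2:1, 3:4, 4:3, 5:2, 6:1, 7:2, 8:4, 9:2, 10:1, 11:1, 12:2, 13:2
Odd-degree vertices: 1, 2, 4, 6, 10, 11.

6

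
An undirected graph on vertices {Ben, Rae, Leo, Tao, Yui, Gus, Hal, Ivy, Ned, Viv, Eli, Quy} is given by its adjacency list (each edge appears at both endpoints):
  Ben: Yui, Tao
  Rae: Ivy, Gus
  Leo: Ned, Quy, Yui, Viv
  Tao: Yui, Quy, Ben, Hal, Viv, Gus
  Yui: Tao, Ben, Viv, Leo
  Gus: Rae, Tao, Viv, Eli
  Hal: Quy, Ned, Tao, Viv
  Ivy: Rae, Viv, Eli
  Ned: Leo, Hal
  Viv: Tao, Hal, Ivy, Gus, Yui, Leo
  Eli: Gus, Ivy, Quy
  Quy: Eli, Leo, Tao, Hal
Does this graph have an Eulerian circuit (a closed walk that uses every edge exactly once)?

No

Degrees: Ben:2, Rae:2, Leo:4, Tao:6, Yui:4, Gus:4, Hal:4, Ivy:3, Ned:2, Viv:6, Eli:3, Quy:4
Ivy, Eli have odd degree; an Eulerian circuit needs every degree to be even, so none exists.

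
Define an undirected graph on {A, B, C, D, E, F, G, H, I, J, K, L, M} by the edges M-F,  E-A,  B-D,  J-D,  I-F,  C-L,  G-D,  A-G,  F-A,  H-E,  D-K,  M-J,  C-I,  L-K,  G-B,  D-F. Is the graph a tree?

The graph has 13 vertices and 16 edges.
A tree on 13 vertices has exactly 12 edges; this graph has 16, so it contains a cycle and is not a tree.

No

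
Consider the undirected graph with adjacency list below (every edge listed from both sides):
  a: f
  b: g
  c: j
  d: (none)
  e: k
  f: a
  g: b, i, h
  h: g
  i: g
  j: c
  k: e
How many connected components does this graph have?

Component: {d}
Component: {a, f}
Component: {c, j}
Component: {e, k}
Component: {b, g, h, i}

5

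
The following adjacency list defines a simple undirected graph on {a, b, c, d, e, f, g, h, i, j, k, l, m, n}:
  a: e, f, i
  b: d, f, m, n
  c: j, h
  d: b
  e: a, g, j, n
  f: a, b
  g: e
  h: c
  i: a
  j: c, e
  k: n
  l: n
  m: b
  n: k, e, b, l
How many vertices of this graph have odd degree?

8

Degrees: a:3, b:4, c:2, d:1, e:4, f:2, g:1, h:1, i:1, j:2, k:1, l:1, m:1, n:4
Odd-degree vertices: a, d, g, h, i, k, l, m.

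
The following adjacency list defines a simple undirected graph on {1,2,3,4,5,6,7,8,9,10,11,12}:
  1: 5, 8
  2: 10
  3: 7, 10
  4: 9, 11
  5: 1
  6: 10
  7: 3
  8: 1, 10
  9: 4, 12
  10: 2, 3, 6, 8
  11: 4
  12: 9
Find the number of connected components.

2

Component: {4, 9, 11, 12}
Component: {1, 2, 3, 5, 6, 7, 8, 10}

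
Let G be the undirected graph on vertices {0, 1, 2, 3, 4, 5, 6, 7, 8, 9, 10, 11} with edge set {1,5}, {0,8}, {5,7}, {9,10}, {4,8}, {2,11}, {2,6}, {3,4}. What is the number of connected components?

4

Component: {9, 10}
Component: {1, 5, 7}
Component: {2, 6, 11}
Component: {0, 3, 4, 8}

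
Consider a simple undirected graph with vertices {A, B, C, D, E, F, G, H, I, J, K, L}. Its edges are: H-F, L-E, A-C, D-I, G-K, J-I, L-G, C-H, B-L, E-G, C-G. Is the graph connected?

Component: {D, I, J}
Component: {A, B, C, E, F, G, H, K, L}
There are 2 separate components, so the graph is not connected.

No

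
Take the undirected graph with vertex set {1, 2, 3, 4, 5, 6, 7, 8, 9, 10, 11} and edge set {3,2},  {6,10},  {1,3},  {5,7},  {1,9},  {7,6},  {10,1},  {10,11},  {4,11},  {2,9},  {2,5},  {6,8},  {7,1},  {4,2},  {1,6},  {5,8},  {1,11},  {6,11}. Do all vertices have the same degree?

Degrees: 1:6, 2:4, 3:2, 4:2, 5:3, 6:5, 7:3, 8:2, 9:2, 10:3, 11:4
Degrees are not all equal (e.g. deg(3)=2 but deg(1)=6); not regular.

No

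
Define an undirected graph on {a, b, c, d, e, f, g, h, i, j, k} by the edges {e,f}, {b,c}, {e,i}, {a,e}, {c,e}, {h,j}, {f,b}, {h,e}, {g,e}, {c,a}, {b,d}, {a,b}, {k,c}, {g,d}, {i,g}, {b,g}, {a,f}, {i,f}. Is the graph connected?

Yes

A breadth-first search from a visits a, e, f, b, c, h, i, g, d, k, j — all 11 vertices — so the graph is connected.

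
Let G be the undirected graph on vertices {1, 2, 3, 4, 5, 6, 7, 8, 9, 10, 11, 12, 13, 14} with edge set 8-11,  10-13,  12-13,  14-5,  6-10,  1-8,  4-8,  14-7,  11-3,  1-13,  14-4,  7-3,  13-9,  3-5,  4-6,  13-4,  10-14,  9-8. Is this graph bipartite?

Color {2, 3, 6, 8, 13, 14} black and {1, 4, 5, 7, 9, 10, 11, 12} white. No edge joins two same-colored vertices, so the graph is bipartite.

Yes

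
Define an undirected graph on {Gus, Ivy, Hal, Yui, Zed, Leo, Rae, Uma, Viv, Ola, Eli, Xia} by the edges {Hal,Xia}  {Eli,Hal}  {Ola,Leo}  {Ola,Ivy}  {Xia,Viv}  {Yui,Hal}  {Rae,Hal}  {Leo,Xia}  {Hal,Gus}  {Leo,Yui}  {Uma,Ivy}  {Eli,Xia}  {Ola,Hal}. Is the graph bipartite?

No

The cycle Hal-Eli-Xia-Hal has length 3, which is odd, so the graph is not bipartite.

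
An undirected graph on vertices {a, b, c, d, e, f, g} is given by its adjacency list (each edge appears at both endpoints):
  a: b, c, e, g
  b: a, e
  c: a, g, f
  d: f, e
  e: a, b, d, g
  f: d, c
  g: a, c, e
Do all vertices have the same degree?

Degrees: a:4, b:2, c:3, d:2, e:4, f:2, g:3
Vertex b has degree 2 while a has degree 4, so the graph is not regular.

No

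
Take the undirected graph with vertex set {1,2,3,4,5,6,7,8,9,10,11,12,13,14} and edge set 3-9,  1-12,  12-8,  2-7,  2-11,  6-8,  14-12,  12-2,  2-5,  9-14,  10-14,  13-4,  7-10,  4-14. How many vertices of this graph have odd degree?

Degrees: 1:1, 2:4, 3:1, 4:2, 5:1, 6:1, 7:2, 8:2, 9:2, 10:2, 11:1, 12:4, 13:1, 14:4
Odd-degree vertices: 1, 3, 5, 6, 11, 13.

6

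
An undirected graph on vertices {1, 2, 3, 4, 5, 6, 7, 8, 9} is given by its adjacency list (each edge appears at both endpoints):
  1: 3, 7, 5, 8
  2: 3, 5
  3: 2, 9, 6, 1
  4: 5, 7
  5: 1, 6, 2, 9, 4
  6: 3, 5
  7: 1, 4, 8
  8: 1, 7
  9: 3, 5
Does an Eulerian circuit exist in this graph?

Degrees: 1:4, 2:2, 3:4, 4:2, 5:5, 6:2, 7:3, 8:2, 9:2
Vertices with odd degree: 5, 7. An Eulerian circuit requires all degrees even.

No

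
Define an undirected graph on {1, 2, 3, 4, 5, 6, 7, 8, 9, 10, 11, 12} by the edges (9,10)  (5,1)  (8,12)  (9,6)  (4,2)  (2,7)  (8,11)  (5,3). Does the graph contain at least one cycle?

No

|V| = 12, |E| = 8, number of components = 4.
Since 8 = 12 - 4, the graph is a forest and contains no cycle.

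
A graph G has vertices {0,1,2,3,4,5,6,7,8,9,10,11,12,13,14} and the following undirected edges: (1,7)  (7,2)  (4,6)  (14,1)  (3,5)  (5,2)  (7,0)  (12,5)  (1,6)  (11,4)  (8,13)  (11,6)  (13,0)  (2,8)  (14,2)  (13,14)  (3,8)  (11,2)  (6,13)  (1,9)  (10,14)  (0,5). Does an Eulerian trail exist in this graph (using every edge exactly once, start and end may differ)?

Degrees: 0:3, 1:4, 2:5, 3:2, 4:2, 5:4, 6:4, 7:3, 8:3, 9:1, 10:1, 11:3, 12:1, 13:4, 14:4
Odd-degree vertices: 0, 2, 7, 8, 9, 10, 11, 12 (8 total).
With 8 odd-degree vertices (more than two), no single trail can use every edge.

No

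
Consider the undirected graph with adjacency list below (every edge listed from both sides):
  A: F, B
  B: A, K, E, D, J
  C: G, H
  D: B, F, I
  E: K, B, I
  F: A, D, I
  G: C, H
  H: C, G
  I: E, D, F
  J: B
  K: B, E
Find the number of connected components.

2

Component: {C, G, H}
Component: {A, B, D, E, F, I, J, K}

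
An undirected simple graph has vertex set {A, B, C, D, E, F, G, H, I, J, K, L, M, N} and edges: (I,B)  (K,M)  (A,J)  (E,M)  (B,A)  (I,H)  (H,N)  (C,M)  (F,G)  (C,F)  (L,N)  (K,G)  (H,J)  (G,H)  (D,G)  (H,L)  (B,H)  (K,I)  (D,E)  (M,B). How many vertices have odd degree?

2

Degrees: A:2, B:4, C:2, D:2, E:2, F:2, G:4, H:6, I:3, J:2, K:3, L:2, M:4, N:2
Odd-degree vertices: I, K.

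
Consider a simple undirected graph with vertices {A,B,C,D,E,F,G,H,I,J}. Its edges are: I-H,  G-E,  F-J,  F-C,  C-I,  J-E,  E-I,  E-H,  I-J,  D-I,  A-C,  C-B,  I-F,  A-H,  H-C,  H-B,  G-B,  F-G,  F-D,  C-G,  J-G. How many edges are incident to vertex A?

2

Neighbors of A: C, H.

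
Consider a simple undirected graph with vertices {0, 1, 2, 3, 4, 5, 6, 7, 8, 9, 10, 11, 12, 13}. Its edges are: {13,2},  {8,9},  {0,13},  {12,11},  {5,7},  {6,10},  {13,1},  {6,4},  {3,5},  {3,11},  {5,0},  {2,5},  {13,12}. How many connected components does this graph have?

Component: {8, 9}
Component: {4, 6, 10}
Component: {0, 1, 2, 3, 5, 7, 11, 12, 13}

3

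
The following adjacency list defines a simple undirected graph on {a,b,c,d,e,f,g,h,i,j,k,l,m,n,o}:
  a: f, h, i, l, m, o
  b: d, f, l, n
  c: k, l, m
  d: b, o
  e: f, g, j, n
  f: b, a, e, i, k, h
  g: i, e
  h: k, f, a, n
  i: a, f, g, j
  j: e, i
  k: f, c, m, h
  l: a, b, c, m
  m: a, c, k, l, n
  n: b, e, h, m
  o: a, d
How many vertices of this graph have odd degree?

Degrees: a:6, b:4, c:3, d:2, e:4, f:6, g:2, h:4, i:4, j:2, k:4, l:4, m:5, n:4, o:2
Odd-degree vertices: c, m.

2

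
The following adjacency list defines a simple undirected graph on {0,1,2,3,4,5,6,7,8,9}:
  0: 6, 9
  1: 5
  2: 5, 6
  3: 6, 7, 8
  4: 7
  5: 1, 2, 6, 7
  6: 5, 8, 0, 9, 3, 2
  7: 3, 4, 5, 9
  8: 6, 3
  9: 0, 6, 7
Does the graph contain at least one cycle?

The graph has 10 vertices, 14 edges, and 1 connected component.
Since 14 > 10 - 1, a cycle must exist; for instance 6-3-7-5-6.

Yes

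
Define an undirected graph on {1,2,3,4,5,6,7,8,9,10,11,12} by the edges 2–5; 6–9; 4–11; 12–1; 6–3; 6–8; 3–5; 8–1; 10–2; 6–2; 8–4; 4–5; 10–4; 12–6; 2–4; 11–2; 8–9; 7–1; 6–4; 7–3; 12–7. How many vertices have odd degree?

6

Degrees: 1:3, 2:5, 3:3, 4:6, 5:3, 6:6, 7:3, 8:4, 9:2, 10:2, 11:2, 12:3
Odd-degree vertices: 1, 2, 3, 5, 7, 12.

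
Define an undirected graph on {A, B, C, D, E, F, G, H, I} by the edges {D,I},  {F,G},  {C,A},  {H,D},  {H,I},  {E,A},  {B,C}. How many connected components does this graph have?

Component: {F, G}
Component: {D, H, I}
Component: {A, B, C, E}

3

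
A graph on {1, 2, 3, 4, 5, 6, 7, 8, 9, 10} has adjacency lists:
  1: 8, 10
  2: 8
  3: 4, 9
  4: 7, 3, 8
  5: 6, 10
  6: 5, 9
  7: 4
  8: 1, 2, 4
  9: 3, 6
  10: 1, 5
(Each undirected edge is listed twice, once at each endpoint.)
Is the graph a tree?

No

The graph has 10 vertices and 10 edges.
A tree on 10 vertices has exactly 9 edges; this graph has 10, so it contains a cycle and is not a tree.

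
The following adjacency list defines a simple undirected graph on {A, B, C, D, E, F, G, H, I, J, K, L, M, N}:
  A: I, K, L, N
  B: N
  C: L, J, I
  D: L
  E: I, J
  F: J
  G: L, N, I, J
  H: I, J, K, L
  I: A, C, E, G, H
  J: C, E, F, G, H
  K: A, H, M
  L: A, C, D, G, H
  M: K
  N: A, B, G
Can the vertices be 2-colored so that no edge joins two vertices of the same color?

Yes

Partition the vertices as {I, J, K, L, N} vs {A, B, C, D, E, F, G, H, M}. Each listed edge has one endpoint in each part, so the graph is bipartite.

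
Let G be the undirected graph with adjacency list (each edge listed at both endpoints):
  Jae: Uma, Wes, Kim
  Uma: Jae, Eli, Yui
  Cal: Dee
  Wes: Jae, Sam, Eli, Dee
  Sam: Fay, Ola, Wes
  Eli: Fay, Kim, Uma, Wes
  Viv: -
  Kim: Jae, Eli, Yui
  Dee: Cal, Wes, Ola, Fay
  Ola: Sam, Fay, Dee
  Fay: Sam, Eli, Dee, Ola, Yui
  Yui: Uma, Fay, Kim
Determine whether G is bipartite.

No

The cycle Fay-Ola-Dee-Fay has length 3, which is odd, so the graph is not bipartite.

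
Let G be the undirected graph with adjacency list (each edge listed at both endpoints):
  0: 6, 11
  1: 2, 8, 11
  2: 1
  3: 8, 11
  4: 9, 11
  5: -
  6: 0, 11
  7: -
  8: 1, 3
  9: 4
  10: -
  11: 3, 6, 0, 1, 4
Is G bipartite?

0-6-11-0 is an odd cycle (length 3), and a bipartite graph can contain only even cycles.

No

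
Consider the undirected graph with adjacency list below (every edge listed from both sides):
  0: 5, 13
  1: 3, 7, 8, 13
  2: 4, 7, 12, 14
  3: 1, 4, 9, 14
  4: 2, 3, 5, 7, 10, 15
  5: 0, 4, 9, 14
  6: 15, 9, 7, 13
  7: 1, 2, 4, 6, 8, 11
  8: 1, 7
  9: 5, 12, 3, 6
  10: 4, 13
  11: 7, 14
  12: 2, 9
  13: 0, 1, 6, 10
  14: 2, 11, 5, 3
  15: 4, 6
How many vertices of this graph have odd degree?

Degrees: 0:2, 1:4, 2:4, 3:4, 4:6, 5:4, 6:4, 7:6, 8:2, 9:4, 10:2, 11:2, 12:2, 13:4, 14:4, 15:2
Odd-degree vertices: none.

0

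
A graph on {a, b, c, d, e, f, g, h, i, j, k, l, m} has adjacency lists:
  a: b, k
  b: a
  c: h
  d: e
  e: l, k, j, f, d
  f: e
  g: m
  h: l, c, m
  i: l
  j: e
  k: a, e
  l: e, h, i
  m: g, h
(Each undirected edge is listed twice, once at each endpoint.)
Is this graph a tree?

The graph has 13 vertices and 12 edges.
It is connected with exactly 12 edges, hence acyclic — it is a tree.

Yes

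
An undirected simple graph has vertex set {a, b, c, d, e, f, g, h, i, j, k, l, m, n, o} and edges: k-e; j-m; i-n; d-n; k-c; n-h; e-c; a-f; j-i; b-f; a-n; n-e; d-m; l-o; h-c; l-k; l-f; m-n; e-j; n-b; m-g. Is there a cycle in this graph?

The graph has 15 vertices, 21 edges, and 1 connected component.
One cycle is n-m-d-n.

Yes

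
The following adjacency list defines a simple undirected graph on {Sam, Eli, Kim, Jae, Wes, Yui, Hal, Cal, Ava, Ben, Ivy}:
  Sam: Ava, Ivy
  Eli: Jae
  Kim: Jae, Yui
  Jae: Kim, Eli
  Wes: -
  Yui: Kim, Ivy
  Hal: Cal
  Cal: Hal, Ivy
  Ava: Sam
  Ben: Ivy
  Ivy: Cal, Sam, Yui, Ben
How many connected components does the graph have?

Component: {Wes}
Component: {Sam, Eli, Kim, Jae, Yui, Hal, Cal, Ava, Ben, Ivy}

2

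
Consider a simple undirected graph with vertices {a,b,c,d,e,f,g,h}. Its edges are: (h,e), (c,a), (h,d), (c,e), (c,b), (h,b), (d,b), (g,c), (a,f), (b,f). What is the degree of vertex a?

2

Neighbors of a: c, f.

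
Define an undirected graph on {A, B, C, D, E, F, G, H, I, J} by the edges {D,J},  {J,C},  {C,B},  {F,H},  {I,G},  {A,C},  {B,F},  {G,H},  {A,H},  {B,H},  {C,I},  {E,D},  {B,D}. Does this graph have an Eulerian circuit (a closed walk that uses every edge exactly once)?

No

Degrees: A:2, B:4, C:4, D:3, E:1, F:2, G:2, H:4, I:2, J:2
D, E have odd degree; an Eulerian circuit needs every degree to be even, so none exists.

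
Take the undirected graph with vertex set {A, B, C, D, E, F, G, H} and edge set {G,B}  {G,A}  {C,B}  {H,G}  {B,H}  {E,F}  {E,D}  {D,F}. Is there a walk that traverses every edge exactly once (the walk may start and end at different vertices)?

Degrees: A:1, B:3, C:1, D:2, E:2, F:2, G:3, H:2
Odd-degree vertices: A, B, C, G (4 total).
With 4 odd-degree vertices (more than two), no single trail can use every edge.

No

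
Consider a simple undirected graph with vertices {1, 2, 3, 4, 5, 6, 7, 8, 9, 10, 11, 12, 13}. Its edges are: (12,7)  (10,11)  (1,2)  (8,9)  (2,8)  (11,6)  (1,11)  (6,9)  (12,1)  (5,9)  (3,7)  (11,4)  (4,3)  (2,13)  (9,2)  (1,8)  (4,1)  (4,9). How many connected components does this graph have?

1

Component: {1, 2, 3, 4, 5, 6, 7, 8, 9, 10, 11, 12, 13}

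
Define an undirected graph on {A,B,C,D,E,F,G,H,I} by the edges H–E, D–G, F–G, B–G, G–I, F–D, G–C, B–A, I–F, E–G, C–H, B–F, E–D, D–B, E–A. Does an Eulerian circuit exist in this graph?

Degrees: A:2, B:4, C:2, D:4, E:4, F:4, G:6, H:2, I:2
Every vertex has even degree and the edges form a single connected piece, so an Eulerian circuit exists.

Yes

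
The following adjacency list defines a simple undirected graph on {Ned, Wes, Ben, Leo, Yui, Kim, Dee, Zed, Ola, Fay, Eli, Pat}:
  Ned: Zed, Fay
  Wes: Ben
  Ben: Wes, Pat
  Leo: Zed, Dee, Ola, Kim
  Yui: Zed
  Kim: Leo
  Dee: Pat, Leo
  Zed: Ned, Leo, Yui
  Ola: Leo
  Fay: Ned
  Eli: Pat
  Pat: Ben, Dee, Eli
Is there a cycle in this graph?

|V| = 12, |E| = 11, number of components = 1.
A forest on 12 vertices with 1 component has exactly 11 edges, which matches — so no cycle.

No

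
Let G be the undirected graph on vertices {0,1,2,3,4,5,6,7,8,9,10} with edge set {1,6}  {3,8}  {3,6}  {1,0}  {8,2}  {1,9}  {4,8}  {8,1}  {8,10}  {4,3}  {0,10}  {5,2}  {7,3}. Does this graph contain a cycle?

Yes

The graph has 11 vertices, 13 edges, and 1 connected component.
Since 13 > 11 - 1, a cycle must exist; for instance 8-1-6-3-8.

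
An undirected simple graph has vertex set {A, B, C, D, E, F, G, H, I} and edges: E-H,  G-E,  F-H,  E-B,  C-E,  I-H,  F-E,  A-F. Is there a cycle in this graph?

Yes

The graph has 9 vertices, 8 edges, and 2 connected components.
Since 8 > 9 - 2, a cycle must exist; for instance F-H-E-F.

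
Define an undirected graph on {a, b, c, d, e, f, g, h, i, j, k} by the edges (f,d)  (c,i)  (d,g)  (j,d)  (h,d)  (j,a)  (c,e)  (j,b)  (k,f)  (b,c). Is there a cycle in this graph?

No

The graph has 11 vertices, 10 edges, and 1 connected component.
A forest on 11 vertices with 1 component has exactly 10 edges, which matches — so no cycle.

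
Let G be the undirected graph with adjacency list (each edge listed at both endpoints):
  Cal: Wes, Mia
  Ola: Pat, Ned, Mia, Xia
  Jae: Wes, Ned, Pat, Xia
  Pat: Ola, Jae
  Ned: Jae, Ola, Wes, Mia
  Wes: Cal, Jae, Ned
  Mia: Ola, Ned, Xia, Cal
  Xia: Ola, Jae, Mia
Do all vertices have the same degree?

No

Degrees: Cal:2, Ola:4, Jae:4, Pat:2, Ned:4, Wes:3, Mia:4, Xia:3
Vertex Cal has degree 2 while Ola has degree 4, so the graph is not regular.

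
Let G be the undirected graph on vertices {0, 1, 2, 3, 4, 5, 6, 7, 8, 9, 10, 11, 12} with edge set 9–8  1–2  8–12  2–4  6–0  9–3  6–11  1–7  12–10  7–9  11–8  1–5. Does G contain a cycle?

No

|V| = 13, |E| = 12, number of components = 1.
Since 12 = 13 - 1, the graph is a forest and contains no cycle.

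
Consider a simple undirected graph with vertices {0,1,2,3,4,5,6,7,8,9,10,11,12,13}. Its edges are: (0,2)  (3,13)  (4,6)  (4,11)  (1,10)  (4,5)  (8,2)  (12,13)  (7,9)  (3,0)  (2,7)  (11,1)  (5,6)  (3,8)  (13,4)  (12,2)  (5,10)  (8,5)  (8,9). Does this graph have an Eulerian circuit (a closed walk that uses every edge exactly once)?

Degrees: 0:2, 1:2, 2:4, 3:3, 4:4, 5:4, 6:2, 7:2, 8:4, 9:2, 10:2, 11:2, 12:2, 13:3
3, 13 have odd degree; an Eulerian circuit needs every degree to be even, so none exists.

No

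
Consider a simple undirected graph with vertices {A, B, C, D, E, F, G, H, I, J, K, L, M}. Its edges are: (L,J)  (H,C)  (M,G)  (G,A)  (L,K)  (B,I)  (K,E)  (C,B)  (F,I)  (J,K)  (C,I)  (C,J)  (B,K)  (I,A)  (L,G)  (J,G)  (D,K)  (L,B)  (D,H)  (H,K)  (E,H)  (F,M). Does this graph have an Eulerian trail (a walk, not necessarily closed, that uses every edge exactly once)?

Degrees: A:2, B:4, C:4, D:2, E:2, F:2, G:4, H:4, I:4, J:4, K:6, L:4, M:2
Odd-degree vertices: none (0 total).
With 0 odd-degree vertices and all edges in one connected piece, an Eulerian trail exists.

Yes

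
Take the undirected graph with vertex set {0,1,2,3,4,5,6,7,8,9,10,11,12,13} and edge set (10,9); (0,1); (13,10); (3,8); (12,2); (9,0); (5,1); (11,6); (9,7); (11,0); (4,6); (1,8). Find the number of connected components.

Component: {2, 12}
Component: {0, 1, 3, 4, 5, 6, 7, 8, 9, 10, 11, 13}

2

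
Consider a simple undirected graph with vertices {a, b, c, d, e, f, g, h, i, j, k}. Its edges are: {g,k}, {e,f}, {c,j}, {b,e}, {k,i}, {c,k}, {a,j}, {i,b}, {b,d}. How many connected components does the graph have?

Component: {h}
Component: {a, b, c, d, e, f, g, i, j, k}

2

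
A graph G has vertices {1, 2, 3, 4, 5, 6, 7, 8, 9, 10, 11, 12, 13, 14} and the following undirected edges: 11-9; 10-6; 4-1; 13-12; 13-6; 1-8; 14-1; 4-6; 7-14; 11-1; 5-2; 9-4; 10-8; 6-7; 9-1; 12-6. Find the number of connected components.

Component: {3}
Component: {2, 5}
Component: {1, 4, 6, 7, 8, 9, 10, 11, 12, 13, 14}

3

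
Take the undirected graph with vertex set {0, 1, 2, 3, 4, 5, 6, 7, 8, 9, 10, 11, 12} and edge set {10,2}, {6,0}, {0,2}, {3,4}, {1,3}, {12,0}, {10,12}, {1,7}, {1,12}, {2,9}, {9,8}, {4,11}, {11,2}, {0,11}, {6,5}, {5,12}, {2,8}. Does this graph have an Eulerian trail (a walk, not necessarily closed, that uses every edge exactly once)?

Degrees: 0:4, 1:3, 2:5, 3:2, 4:2, 5:2, 6:2, 7:1, 8:2, 9:2, 10:2, 11:3, 12:4
Odd-degree vertices: 1, 2, 7, 11 (4 total).
An Eulerian trail requires 0 or 2 odd-degree vertices; here there are 4.

No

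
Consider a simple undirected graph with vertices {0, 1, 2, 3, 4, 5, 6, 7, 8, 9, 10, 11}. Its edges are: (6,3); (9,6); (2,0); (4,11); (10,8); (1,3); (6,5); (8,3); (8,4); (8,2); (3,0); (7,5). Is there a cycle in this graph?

|V| = 12, |E| = 12, number of components = 1.
Since 12 > 12 - 1, a cycle must exist; for instance 0-3-8-2-0.

Yes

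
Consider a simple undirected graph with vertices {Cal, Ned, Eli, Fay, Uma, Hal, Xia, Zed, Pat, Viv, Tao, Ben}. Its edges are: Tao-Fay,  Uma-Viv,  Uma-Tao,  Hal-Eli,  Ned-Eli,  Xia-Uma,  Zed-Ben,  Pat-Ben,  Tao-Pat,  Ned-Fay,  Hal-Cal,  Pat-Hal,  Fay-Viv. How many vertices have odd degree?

Degrees: Cal:1, Ned:2, Eli:2, Fay:3, Uma:3, Hal:3, Xia:1, Zed:1, Pat:3, Viv:2, Tao:3, Ben:2
Odd-degree vertices: Cal, Fay, Uma, Hal, Xia, Zed, Pat, Tao.

8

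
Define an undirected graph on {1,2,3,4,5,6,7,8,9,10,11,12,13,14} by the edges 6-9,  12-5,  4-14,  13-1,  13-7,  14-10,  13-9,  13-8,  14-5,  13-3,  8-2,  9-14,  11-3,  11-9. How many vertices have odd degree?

Degrees: 1:1, 2:1, 3:2, 4:1, 5:2, 6:1, 7:1, 8:2, 9:4, 10:1, 11:2, 12:1, 13:5, 14:4
Odd-degree vertices: 1, 2, 4, 6, 7, 10, 12, 13.

8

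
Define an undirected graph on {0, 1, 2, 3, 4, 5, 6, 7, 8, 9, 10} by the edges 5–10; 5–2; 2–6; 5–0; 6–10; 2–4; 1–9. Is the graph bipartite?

Yes

A valid 2-coloring puts {3, 4, 5, 6, 7, 8, 9} on one side and {0, 1, 2, 10} on the other; every edge crosses between the two sides.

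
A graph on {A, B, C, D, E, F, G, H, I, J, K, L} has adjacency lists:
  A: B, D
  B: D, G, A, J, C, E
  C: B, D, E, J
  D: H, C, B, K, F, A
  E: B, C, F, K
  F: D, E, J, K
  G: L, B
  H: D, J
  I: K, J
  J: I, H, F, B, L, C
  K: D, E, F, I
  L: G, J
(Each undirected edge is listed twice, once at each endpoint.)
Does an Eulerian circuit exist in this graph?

Degrees: A:2, B:6, C:4, D:6, E:4, F:4, G:2, H:2, I:2, J:6, K:4, L:2
All degrees are even and the non-isolated vertices are connected — an Eulerian circuit exists.

Yes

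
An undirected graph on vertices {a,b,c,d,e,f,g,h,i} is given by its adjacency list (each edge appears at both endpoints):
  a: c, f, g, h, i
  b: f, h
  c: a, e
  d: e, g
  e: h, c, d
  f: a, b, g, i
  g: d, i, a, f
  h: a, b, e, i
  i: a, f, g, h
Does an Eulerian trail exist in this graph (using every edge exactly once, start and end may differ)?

Degrees: a:5, b:2, c:2, d:2, e:3, f:4, g:4, h:4, i:4
Odd-degree vertices: a, e (2 total).
With 2 odd-degree vertices and all edges in one connected piece, an Eulerian trail exists (from a to e).

Yes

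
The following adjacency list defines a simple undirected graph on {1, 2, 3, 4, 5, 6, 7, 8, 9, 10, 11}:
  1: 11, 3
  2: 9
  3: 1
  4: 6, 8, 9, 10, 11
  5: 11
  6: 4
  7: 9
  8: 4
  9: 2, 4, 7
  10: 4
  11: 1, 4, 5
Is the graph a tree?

Yes

|V| = 11, |E| = 10.
Connected and |E| = |V| - 1, which characterizes a tree.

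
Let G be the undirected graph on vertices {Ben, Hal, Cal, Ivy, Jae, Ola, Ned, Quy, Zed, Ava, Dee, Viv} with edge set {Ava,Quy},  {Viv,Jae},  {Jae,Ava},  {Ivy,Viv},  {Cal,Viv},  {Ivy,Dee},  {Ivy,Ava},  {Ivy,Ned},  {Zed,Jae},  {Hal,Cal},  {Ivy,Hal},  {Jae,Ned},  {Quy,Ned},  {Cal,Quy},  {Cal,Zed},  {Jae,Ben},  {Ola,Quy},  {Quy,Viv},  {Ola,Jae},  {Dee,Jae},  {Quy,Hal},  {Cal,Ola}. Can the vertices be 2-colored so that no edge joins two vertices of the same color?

Cal-Quy-Viv-Cal is an odd cycle (length 3), and a bipartite graph can contain only even cycles.

No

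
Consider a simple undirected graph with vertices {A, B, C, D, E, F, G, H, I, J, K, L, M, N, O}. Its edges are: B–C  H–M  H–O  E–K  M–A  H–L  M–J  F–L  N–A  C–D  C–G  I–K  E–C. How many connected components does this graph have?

Component: {B, C, D, E, G, I, K}
Component: {A, F, H, J, L, M, N, O}

2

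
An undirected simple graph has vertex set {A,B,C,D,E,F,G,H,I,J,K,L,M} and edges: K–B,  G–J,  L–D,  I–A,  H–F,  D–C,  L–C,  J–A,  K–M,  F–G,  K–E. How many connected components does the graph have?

Component: {C, D, L}
Component: {B, E, K, M}
Component: {A, F, G, H, I, J}

3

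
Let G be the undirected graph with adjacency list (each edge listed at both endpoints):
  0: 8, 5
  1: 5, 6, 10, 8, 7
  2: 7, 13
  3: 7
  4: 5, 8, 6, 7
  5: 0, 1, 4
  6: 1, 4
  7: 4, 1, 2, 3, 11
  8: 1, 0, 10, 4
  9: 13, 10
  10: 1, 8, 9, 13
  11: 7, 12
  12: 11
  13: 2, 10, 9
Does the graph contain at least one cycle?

Yes

|V| = 14, |E| = 20, number of components = 1.
Since 20 > 14 - 1, a cycle must exist; for instance 8-4-6-1-7-2-13-10-8.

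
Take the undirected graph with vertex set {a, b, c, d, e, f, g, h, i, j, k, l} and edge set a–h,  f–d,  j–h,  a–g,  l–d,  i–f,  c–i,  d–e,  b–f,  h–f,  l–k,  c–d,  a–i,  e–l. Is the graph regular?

No

Degrees: a:3, b:1, c:2, d:4, e:2, f:4, g:1, h:3, i:3, j:1, k:1, l:3
Degrees are not all equal (e.g. deg(b)=1 but deg(d)=4); not regular.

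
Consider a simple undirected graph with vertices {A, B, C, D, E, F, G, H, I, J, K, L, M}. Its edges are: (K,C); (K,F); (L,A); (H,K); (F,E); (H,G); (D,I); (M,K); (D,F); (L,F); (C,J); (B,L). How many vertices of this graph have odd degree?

8

Degrees: A:1, B:1, C:2, D:2, E:1, F:4, G:1, H:2, I:1, J:1, K:4, L:3, M:1
Odd-degree vertices: A, B, E, G, I, J, L, M.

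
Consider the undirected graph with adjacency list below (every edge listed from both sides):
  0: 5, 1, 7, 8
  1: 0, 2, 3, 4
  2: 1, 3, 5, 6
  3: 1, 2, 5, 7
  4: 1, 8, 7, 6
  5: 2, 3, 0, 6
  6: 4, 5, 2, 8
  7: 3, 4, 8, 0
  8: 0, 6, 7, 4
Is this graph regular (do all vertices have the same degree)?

Degrees: 0:4, 1:4, 2:4, 3:4, 4:4, 5:4, 6:4, 7:4, 8:4
Every vertex has degree 4, so the graph is 4-regular.

Yes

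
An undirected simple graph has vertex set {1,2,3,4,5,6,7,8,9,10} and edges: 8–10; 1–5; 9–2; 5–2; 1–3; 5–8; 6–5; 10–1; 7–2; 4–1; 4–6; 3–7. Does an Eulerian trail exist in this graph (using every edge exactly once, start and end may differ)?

Degrees: 1:4, 2:3, 3:2, 4:2, 5:4, 6:2, 7:2, 8:2, 9:1, 10:2
Odd-degree vertices: 2, 9 (2 total).
The non-isolated vertices are connected and exactly 2 have odd degree, so an Eulerian trail exists (from 2 to 9).

Yes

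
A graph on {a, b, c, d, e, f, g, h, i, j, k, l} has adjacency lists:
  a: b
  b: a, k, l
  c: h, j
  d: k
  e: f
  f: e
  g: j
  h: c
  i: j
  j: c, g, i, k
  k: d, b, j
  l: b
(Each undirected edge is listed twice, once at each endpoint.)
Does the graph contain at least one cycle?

|V| = 12, |E| = 10, number of components = 2.
Since 10 = 12 - 2, the graph is a forest and contains no cycle.

No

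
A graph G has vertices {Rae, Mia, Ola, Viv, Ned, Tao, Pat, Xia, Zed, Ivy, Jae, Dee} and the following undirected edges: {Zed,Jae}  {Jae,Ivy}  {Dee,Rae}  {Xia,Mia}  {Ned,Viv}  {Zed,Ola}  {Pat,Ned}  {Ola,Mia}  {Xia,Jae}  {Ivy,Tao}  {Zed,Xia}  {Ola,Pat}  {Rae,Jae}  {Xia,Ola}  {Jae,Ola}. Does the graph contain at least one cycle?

The graph has 12 vertices, 15 edges, and 1 connected component.
One cycle is Jae-Ola-Zed-Jae.

Yes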